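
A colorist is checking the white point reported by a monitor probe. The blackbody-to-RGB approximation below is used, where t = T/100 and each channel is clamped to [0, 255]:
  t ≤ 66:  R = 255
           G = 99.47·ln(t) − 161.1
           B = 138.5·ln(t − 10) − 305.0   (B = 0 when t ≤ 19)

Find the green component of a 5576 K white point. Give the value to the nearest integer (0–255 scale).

t = 5576/100 = 55.76; the t ≤ 66 branch applies.
G = 99.47·ln 55.76 − 161.1 = 99.47·4.0211 − 161.1 = 238.875.
Rounded: 239.

239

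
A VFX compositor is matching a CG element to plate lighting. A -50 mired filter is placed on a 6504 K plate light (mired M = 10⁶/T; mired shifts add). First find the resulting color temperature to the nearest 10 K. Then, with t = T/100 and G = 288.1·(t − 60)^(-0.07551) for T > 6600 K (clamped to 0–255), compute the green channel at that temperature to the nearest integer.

220

M_in = 10⁶/6504 = 153.75; M_out = 153.75 + (-50) = 103.75.
T_out = 10⁶/103.75 = 9638.4 K → 9640 K; t = 96.4.
G = 288.1·(96.4 − 60)^(-0.07551) = 288.1·36.4^(-0.07551) = 288.1·0.76229 = 219.616.
Rounded: 220.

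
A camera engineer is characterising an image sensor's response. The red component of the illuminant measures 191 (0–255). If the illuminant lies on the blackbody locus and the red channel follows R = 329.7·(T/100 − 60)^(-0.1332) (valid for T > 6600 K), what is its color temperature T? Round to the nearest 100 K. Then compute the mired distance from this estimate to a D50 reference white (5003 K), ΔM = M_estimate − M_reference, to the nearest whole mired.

(t − 60)^(-0.1332) = 191/329.7 = 0.57931.
t − 60 = 0.57931^(1/-0.1332) = 0.57931^(-7.508) = 60.245, so t = 120.245.
T = 100·t = 12025 K → 12000 K to the nearest 100 K.
M_estimate = 10⁶/12000 = 83.33; M_reference = 10⁶/5003 = 199.88.
ΔM = 83.33 − 199.88 = -116.55 → -117 mireds.

-117 mireds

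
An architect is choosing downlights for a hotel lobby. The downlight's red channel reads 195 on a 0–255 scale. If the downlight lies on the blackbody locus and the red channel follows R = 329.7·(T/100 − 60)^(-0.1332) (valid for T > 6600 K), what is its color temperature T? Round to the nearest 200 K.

(t − 60)^(-0.1332) = 195/329.7 = 0.59145.
t − 60 = 0.59145^(1/-0.1332) = 0.59145^(-7.508) = 51.564, so t = 111.564.
T = 100·t = 11156 K → 11200 K to the nearest 200 K.

11200 K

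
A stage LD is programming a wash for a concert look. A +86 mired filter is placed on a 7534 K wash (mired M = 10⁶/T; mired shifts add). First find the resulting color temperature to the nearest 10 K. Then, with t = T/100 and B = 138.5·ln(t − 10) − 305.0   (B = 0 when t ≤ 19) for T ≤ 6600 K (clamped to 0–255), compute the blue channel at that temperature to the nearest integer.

M_in = 10⁶/7534 = 132.73; M_out = 132.73 + (+86) = 218.73.
T_out = 10⁶/218.73 = 4571.8 K → 4570 K; t = 45.7.
B = 138.5·ln(45.7 − 10) − 305.0 = 138.5·ln 35.7 − 305.0 = 138.5·3.5752 − 305.0 = 190.158.
Rounded: 190.

190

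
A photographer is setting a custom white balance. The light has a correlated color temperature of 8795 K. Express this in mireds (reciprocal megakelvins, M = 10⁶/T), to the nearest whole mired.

M = 10⁶ / 8795 = 113.701 → 114 mireds.

114 mireds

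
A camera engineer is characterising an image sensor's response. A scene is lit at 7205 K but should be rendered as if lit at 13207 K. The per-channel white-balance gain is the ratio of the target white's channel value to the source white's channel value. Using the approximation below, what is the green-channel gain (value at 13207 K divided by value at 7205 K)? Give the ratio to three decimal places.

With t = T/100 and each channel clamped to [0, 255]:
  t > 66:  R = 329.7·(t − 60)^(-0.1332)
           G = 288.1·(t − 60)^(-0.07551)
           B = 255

At 7205 K (t = 72.05):
  G = 288.1·(72.05 − 60)^(-0.07551) = 288.1·12.05^(-0.07551) = 288.1·0.82866 = 238.736.
At 13207 K (t = 132.07):
  G = 288.1·(132.07 − 60)^(-0.07551) = 288.1·72.07^(-0.07551) = 288.1·0.72397 = 208.576.
Gain = 208.576 / 238.736 = 0.8737 → 0.874.

0.874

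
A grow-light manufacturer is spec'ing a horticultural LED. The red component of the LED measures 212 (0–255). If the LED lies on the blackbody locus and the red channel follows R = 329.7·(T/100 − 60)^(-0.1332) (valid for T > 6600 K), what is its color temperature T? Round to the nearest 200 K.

8800 K

(t − 60)^(-0.1332) = 212/329.7 = 0.64301.
t − 60 = 0.64301^(1/-0.1332) = 0.64301^(-7.508) = 27.530, so t = 87.530.
T = 100·t = 8753 K → 8800 K to the nearest 200 K.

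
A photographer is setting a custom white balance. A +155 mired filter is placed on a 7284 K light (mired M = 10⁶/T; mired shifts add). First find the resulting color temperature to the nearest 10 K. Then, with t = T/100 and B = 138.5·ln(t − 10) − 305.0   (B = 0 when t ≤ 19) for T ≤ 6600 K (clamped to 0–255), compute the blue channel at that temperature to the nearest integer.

M_in = 10⁶/7284 = 137.29; M_out = 137.29 + (+155) = 292.29.
T_out = 10⁶/292.29 = 3421.3 K → 3420 K; t = 34.2.
B = 138.5·ln(34.2 − 10) − 305.0 = 138.5·ln 24.2 − 305.0 = 138.5·3.1864 − 305.0 = 136.310.
Rounded: 136.

136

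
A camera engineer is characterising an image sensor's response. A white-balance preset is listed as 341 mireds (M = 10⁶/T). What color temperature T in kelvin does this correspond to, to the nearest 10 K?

2930 K

T = 10⁶ / 341 = 2932.55 K → 2930 K.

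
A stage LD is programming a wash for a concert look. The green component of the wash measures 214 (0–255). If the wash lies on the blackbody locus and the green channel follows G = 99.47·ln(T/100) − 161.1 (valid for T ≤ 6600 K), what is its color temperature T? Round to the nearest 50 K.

ln t = (214 + 161.1) / 99.47 = 3.7710.
t = e^3.7710 = 43.423.
T = 100·t = 4342 K → 4350 K to the nearest 50 K.

4350 K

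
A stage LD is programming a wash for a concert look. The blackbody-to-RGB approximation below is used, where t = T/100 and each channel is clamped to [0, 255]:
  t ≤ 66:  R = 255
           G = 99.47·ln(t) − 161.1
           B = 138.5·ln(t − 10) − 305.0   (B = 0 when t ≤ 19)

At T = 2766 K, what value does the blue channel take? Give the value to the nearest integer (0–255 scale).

93

t = 2766/100 = 27.66; the t ≤ 66 branch applies.
B = 138.5·ln(27.66 − 10) − 305.0 = 138.5·ln 17.66 − 305.0 = 138.5·2.8713 − 305.0 = 92.675.
Rounded: 93.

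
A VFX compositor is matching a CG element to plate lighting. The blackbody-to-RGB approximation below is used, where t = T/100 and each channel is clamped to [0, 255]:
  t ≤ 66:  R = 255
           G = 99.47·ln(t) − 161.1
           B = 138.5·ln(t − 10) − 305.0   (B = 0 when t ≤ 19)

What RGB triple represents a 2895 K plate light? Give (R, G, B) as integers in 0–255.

(255, 174, 102)

t = 2895/100 = 28.95; the t ≤ 66 branch applies.
R = 255 by definition for t ≤ 66.
G = 99.47·ln 28.95 − 161.1 = 99.47·3.3656 − 161.1 = 173.673.
B = 138.5·ln(28.95 − 10) − 305.0 = 138.5·ln 18.95 − 305.0 = 138.5·2.9418 − 305.0 = 102.440.
Rounded: (255, 174, 102).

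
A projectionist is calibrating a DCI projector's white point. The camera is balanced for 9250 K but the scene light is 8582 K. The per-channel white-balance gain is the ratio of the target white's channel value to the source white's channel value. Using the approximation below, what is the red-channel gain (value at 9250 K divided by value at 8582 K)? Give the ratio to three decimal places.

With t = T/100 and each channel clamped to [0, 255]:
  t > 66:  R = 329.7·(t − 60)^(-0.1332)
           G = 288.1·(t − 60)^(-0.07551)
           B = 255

0.970

At 8582 K (t = 85.82):
  R = 329.7·(85.82 − 60)^(-0.1332) = 329.7·25.82^(-0.1332) = 329.7·0.64853 = 213.819.
At 9250 K (t = 92.5):
  R = 329.7·(92.5 − 60)^(-0.1332) = 329.7·32.5^(-0.1332) = 329.7·0.62895 = 207.365.
Gain = 207.365 / 213.819 = 0.9698 → 0.970.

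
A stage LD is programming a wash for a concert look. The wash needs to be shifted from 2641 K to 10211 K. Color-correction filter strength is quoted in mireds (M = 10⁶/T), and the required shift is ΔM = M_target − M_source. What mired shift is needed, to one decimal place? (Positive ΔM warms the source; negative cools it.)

-280.7 mireds

M_source = 10⁶/2641 = 378.644; M_target = 10⁶/10211 = 97.934.
ΔM = 97.934 − 378.644 = -280.711 → -280.7 mireds, a cooling shift.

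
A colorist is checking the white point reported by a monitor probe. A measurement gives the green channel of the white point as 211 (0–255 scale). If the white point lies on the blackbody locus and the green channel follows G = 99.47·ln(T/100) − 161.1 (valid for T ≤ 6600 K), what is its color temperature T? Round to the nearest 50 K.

ln t = (211 + 161.1) / 99.47 = 3.7408.
t = e^3.7408 = 42.133.
T = 100·t = 4213 K → 4200 K to the nearest 50 K.

4200 K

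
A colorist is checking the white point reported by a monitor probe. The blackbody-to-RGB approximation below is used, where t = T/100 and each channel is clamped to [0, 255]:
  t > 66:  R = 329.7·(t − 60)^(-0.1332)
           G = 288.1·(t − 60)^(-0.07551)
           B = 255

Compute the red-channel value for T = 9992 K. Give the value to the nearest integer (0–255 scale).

t = 9992/100 = 99.92; the t > 66 branch applies.
R = 329.7·(99.92 − 60)^(-0.1332) = 329.7·39.92^(-0.1332) = 329.7·0.61196 = 201.762.
Rounded: 202.

202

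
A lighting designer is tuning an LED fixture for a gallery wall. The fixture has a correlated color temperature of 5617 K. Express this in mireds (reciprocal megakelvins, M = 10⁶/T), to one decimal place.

M = 10⁶ / 5617 = 178.031 → 178.0 mireds.

178.0 mireds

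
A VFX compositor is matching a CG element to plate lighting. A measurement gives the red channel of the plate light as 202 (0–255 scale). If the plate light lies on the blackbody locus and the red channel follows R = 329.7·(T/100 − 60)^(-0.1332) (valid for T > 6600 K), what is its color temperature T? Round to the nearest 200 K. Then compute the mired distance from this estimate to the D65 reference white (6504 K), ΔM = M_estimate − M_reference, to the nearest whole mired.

(t − 60)^(-0.1332) = 202/329.7 = 0.61268.
t − 60 = 0.61268^(1/-0.1332) = 0.61268^(-7.508) = 39.569, so t = 99.569.
T = 100·t = 9957 K → 10000 K to the nearest 200 K.
M_estimate = 10⁶/10000 = 100.00; M_reference = 10⁶/6504 = 153.75.
ΔM = 100.00 − 153.75 = -53.75 → -54 mireds.

-54 mireds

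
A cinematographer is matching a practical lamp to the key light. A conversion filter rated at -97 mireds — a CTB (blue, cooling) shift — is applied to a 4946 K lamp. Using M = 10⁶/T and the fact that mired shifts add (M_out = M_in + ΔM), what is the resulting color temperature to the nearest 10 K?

9510 K

M_in = 10⁶/4946 = 202.18 mireds.
M_out = 202.18 + (-97) = 105.18 mireds.
T_out = 10⁶/105.18 = 9507.2 K → 9510 K.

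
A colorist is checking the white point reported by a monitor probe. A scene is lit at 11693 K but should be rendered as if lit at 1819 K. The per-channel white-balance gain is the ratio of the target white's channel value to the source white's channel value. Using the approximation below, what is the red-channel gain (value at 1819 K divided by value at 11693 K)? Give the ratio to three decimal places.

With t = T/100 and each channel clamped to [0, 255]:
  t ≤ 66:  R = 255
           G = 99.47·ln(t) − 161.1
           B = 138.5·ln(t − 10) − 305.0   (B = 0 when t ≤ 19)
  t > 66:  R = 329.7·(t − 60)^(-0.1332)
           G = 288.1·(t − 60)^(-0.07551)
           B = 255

At 11693 K (t = 116.93):
  R = 329.7·(116.93 − 60)^(-0.1332) = 329.7·56.93^(-0.1332) = 329.7·0.58370 = 192.445.
At 1819 K (t = 18.19):
  R = 255 by definition for t ≤ 66.
Gain = 255.000 / 192.445 = 1.3251 → 1.325.

1.325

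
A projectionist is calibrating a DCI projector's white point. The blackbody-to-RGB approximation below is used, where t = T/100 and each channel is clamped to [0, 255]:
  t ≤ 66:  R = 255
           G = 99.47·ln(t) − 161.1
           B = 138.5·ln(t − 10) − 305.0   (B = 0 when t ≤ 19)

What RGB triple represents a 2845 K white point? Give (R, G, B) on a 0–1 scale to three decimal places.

(1.000, 0.674, 0.387)

t = 2845/100 = 28.45; the t ≤ 66 branch applies.
R = 255 by definition for t ≤ 66.
G = 99.47·ln 28.45 − 161.1 = 99.47·3.3481 − 161.1 = 171.940.
B = 138.5·ln(28.45 − 10) − 305.0 = 138.5·ln 18.45 − 305.0 = 138.5·2.9151 − 305.0 = 98.736.
Dividing each by 255: (1.0000, 0.6743, 0.3872) → (1.000, 0.674, 0.387).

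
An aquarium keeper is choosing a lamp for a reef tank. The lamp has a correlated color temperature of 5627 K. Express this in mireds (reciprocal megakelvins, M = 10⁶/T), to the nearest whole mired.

M = 10⁶ / 5627 = 177.715 → 178 mireds.

178 mireds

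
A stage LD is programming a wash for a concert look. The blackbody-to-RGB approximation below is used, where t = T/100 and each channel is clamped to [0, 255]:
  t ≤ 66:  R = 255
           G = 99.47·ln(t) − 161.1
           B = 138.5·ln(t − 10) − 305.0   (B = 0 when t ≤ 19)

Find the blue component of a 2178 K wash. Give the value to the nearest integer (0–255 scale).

37

t = 2178/100 = 21.78; the t ≤ 66 branch applies.
B = 138.5·ln(21.78 − 10) − 305.0 = 138.5·ln 11.78 − 305.0 = 138.5·2.4664 − 305.0 = 36.597.
Rounded: 37.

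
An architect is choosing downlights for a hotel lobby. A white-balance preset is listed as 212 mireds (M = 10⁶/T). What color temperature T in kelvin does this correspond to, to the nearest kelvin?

T = 10⁶ / 212 = 4716.98 K → 4717 K.

4717 K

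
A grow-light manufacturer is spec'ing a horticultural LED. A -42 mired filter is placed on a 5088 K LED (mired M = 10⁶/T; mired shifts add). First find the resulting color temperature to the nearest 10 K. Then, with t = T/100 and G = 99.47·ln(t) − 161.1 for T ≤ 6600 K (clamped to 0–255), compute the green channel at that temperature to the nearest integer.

254

M_in = 10⁶/5088 = 196.54; M_out = 196.54 + (-42) = 154.54.
T_out = 10⁶/154.54 = 6470.8 K → 6470 K; t = 64.7.
G = 99.47·ln 64.7 − 161.1 = 99.47·4.1698 − 161.1 = 253.666.
Rounded: 254.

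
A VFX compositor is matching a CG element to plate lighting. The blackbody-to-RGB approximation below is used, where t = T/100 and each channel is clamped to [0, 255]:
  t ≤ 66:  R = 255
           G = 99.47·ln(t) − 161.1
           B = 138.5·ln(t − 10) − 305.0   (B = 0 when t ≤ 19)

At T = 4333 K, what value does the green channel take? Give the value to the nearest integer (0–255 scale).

t = 4333/100 = 43.33; the t ≤ 66 branch applies.
G = 99.47·ln 43.33 − 161.1 = 99.47·3.7688 − 161.1 = 213.787.
Rounded: 214.

214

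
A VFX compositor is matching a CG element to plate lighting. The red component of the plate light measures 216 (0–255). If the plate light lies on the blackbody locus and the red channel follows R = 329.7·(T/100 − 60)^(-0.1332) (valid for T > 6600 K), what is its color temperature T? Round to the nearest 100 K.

(t − 60)^(-0.1332) = 216/329.7 = 0.65514.
t − 60 = 0.65514^(1/-0.1332) = 0.65514^(-7.508) = 23.926, so t = 83.926.
T = 100·t = 8393 K → 8400 K to the nearest 100 K.

8400 K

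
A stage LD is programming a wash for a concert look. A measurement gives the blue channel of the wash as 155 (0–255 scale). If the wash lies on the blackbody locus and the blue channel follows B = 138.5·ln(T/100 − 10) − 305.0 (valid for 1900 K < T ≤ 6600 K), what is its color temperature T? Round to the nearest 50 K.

3750 K

ln(t − 10) = (155 + 305.0) / 138.5 = 3.3213.
t − 10 = e^3.3213 = 27.696, so t = 37.696.
T = 100·t = 3770 K → 3750 K to the nearest 50 K.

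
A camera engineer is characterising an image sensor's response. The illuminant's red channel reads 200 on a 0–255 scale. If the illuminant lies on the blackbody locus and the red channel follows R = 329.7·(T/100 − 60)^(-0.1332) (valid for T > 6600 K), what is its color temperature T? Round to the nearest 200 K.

(t − 60)^(-0.1332) = 200/329.7 = 0.60661.
t − 60 = 0.60661^(1/-0.1332) = 0.60661^(-7.508) = 42.638, so t = 102.638.
T = 100·t = 10264 K → 10200 K to the nearest 200 K.

10200 K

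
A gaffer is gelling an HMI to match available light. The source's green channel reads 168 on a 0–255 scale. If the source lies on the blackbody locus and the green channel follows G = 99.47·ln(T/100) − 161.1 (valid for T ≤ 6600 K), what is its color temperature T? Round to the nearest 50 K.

ln t = (168 + 161.1) / 99.47 = 3.3085.
t = e^3.3085 = 27.345.
T = 100·t = 2735 K → 2750 K to the nearest 50 K.

2750 K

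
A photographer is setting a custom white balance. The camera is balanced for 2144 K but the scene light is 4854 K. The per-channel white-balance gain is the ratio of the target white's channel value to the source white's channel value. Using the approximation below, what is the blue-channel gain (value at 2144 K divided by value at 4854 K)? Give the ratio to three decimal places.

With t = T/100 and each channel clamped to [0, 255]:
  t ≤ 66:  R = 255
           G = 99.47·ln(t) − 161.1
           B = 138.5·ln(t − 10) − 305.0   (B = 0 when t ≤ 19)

0.162

At 4854 K (t = 48.54):
  B = 138.5·ln(48.54 − 10) − 305.0 = 138.5·ln 38.54 − 305.0 = 138.5·3.6517 − 305.0 = 200.760.
At 2144 K (t = 21.44):
  B = 138.5·ln(21.44 − 10) − 305.0 = 138.5·ln 11.44 − 305.0 = 138.5·2.4371 − 305.0 = 32.541.
Gain = 32.541 / 200.760 = 0.1621 → 0.162.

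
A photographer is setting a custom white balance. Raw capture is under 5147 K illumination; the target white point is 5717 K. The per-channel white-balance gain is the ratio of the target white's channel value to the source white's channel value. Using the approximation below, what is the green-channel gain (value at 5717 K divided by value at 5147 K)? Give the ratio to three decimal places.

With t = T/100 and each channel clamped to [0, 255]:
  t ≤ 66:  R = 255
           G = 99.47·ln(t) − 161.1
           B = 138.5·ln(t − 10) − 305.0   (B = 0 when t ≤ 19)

At 5147 K (t = 51.47):
  G = 99.47·ln 51.47 − 161.1 = 99.47·3.9410 − 161.1 = 230.911.
At 5717 K (t = 57.17):
  G = 99.47·ln 57.17 − 161.1 = 99.47·4.0460 − 161.1 = 241.359.
Gain = 241.359 / 230.911 = 1.0452 → 1.045.

1.045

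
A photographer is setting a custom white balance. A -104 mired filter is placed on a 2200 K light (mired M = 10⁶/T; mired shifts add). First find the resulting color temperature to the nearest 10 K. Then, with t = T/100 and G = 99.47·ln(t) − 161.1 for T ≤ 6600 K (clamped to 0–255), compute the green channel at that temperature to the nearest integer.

M_in = 10⁶/2200 = 454.55; M_out = 454.55 + (-104) = 350.55.
T_out = 10⁶/350.55 = 2852.7 K → 2850 K; t = 28.5.
G = 99.47·ln 28.5 − 161.1 = 99.47·3.3499 − 161.1 = 172.115.
Rounded: 172.

172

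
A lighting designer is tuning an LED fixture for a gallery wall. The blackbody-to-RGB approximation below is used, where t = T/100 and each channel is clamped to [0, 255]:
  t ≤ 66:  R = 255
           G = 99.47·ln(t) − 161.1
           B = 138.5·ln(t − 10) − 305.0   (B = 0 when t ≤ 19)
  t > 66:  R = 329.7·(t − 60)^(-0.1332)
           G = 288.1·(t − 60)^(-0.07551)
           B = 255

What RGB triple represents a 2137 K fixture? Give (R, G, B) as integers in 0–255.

t = 2137/100 = 21.37; the t ≤ 66 branch applies.
R = 255 by definition for t ≤ 66.
G = 99.47·ln 21.37 − 161.1 = 99.47·3.0620 − 161.1 = 143.476.
B = 138.5·ln(21.37 − 10) − 305.0 = 138.5·ln 11.37 − 305.0 = 138.5·2.4310 − 305.0 = 31.690.
Rounded: (255, 143, 32).

(255, 143, 32)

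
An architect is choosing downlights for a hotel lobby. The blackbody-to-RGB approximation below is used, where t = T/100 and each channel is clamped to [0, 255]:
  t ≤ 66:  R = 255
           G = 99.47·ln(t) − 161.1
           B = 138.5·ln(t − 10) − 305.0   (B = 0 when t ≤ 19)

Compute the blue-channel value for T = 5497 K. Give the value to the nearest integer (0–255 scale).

t = 5497/100 = 54.97; the t ≤ 66 branch applies.
B = 138.5·ln(54.97 − 10) − 305.0 = 138.5·ln 44.97 − 305.0 = 138.5·3.8060 − 305.0 = 222.130.
Rounded: 222.

222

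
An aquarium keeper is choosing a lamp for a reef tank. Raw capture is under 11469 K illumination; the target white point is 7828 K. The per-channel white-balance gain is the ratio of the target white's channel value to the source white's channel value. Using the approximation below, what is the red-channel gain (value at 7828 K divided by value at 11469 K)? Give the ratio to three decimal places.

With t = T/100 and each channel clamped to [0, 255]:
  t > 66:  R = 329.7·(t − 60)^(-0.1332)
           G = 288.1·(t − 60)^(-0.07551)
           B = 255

1.157

At 11469 K (t = 114.69):
  R = 329.7·(114.69 − 60)^(-0.1332) = 329.7·54.69^(-0.1332) = 329.7·0.58683 = 193.477.
At 7828 K (t = 78.28):
  R = 329.7·(78.28 − 60)^(-0.1332) = 329.7·18.28^(-0.1332) = 329.7·0.67905 = 223.884.
Gain = 223.884 / 193.477 = 1.1572 → 1.157.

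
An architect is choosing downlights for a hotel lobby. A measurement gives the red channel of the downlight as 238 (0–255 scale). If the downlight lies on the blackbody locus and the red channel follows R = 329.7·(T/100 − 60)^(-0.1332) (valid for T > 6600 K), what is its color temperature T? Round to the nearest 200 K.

7200 K

(t − 60)^(-0.1332) = 238/329.7 = 0.72187.
t − 60 = 0.72187^(1/-0.1332) = 0.72187^(-7.508) = 11.551, so t = 71.551.
T = 100·t = 7155 K → 7200 K to the nearest 200 K.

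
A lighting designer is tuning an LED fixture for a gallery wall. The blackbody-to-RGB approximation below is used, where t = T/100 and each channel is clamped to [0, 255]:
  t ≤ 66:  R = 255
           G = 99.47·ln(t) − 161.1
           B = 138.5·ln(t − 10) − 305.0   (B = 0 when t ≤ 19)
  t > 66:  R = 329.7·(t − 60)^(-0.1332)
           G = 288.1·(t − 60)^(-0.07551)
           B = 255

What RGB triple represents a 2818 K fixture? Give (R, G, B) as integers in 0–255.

(255, 171, 97)

t = 2818/100 = 28.18; the t ≤ 66 branch applies.
R = 255 by definition for t ≤ 66.
G = 99.47·ln 28.18 − 161.1 = 99.47·3.3386 − 161.1 = 170.992.
B = 138.5·ln(28.18 − 10) − 305.0 = 138.5·ln 18.18 − 305.0 = 138.5·2.9003 − 305.0 = 96.695.
Rounded: (255, 171, 97).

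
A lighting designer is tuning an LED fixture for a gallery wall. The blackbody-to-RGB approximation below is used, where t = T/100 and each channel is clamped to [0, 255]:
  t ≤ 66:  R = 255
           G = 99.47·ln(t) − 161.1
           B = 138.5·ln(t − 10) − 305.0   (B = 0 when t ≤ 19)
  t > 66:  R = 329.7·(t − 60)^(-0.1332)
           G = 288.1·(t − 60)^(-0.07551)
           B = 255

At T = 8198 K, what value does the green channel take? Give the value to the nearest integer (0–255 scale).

t = 8198/100 = 81.98; the t > 66 branch applies.
G = 288.1·(81.98 − 60)^(-0.07551) = 288.1·21.98^(-0.07551) = 288.1·0.79189 = 228.143.
Rounded: 228.

228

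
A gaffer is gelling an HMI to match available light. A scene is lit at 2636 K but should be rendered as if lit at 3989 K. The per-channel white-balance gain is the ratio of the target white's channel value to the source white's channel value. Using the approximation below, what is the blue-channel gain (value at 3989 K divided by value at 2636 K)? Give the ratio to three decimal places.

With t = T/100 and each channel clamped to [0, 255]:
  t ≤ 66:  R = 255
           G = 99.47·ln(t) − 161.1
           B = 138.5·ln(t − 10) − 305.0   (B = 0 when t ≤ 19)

At 2636 K (t = 26.36):
  B = 138.5·ln(26.36 − 10) − 305.0 = 138.5·ln 16.36 − 305.0 = 138.5·2.7948 − 305.0 = 82.085.
At 3989 K (t = 39.89):
  B = 138.5·ln(39.89 − 10) − 305.0 = 138.5·ln 29.89 − 305.0 = 138.5·3.3975 − 305.0 = 165.557.
Gain = 165.557 / 82.085 = 2.0169 → 2.017.

2.017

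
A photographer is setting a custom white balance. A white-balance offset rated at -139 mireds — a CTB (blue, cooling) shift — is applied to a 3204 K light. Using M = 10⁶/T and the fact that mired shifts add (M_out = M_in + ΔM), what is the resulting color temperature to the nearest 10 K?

M_in = 10⁶/3204 = 312.11 mireds.
M_out = 312.11 + (-139) = 173.11 mireds.
T_out = 10⁶/173.11 = 5776.7 K → 5780 K.

5780 K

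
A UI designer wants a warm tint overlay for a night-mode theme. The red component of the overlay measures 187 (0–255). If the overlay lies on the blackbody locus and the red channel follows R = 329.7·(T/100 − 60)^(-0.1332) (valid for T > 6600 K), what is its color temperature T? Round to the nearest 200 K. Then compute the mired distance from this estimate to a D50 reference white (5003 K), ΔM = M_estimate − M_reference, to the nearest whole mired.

(t − 60)^(-0.1332) = 187/329.7 = 0.56718.
t − 60 = 0.56718^(1/-0.1332) = 0.56718^(-7.508) = 70.620, so t = 130.620.
T = 100·t = 13062 K → 13000 K to the nearest 200 K.
M_estimate = 10⁶/13000 = 76.92; M_reference = 10⁶/5003 = 199.88.
ΔM = 76.92 − 199.88 = -122.96 → -123 mireds.

-123 mireds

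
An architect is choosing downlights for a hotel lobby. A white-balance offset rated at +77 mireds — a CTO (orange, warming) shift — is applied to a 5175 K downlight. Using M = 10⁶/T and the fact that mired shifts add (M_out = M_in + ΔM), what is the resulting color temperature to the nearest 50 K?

3700 K

M_in = 10⁶/5175 = 193.24 mireds.
M_out = 193.24 + (+77) = 270.24 mireds.
T_out = 10⁶/270.24 = 3700.5 K → 3700 K.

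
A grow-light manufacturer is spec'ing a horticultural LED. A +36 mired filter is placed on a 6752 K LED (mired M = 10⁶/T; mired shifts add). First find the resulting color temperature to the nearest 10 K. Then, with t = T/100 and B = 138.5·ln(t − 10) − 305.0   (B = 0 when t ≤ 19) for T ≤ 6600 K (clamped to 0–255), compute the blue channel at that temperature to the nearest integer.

220

M_in = 10⁶/6752 = 148.10; M_out = 148.10 + (+36) = 184.10.
T_out = 10⁶/184.10 = 5431.7 K → 5430 K; t = 54.3.
B = 138.5·ln(54.3 − 10) − 305.0 = 138.5·ln 44.3 − 305.0 = 138.5·3.7910 − 305.0 = 220.051.
Rounded: 220.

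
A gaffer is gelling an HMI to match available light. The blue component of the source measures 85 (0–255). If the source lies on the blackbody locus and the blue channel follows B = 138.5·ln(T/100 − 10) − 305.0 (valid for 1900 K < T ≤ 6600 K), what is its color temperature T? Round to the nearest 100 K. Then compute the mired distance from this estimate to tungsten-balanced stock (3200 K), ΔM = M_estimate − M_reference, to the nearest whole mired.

+58 mireds

ln(t − 10) = (85 + 305.0) / 138.5 = 2.8159.
t − 10 = e^2.8159 = 16.708, so t = 26.708.
T = 100·t = 2671 K → 2700 K to the nearest 100 K.
M_estimate = 10⁶/2700 = 370.37; M_reference = 10⁶/3200 = 312.50.
ΔM = 370.37 − 312.50 = 57.87 → +58 mireds.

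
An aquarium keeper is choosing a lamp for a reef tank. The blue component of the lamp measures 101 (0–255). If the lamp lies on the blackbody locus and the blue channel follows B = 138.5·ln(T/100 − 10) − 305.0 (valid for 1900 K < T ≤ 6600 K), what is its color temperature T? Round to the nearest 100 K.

2900 K

ln(t − 10) = (101 + 305.0) / 138.5 = 2.9314.
t − 10 = e^2.9314 = 18.754, so t = 28.754.
T = 100·t = 2875 K → 2900 K to the nearest 100 K.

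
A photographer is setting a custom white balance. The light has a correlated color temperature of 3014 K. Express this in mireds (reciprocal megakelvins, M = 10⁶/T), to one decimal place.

331.8 mireds

M = 10⁶ / 3014 = 331.785 → 331.8 mireds.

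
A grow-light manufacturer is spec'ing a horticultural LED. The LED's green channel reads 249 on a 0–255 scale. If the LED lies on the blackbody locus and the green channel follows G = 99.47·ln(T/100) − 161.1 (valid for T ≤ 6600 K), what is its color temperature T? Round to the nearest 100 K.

ln t = (249 + 161.1) / 99.47 = 4.1229.
t = e^4.1229 = 61.735.
T = 100·t = 6174 K → 6200 K to the nearest 100 K.

6200 K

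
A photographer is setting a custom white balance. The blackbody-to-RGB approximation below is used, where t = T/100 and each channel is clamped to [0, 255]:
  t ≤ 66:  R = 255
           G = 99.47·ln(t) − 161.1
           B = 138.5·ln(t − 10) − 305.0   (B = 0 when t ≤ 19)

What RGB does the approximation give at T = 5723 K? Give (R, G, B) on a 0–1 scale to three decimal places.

t = 5723/100 = 57.23; the t ≤ 66 branch applies.
R = 255 by definition for t ≤ 66.
G = 99.47·ln 57.23 − 161.1 = 99.47·4.0471 − 161.1 = 241.463.
B = 138.5·ln(57.23 − 10) − 305.0 = 138.5·ln 47.23 − 305.0 = 138.5·3.8550 − 305.0 = 228.922.
Dividing each by 255: (1.0000, 0.9469, 0.8977) → (1.000, 0.947, 0.898).

(1.000, 0.947, 0.898)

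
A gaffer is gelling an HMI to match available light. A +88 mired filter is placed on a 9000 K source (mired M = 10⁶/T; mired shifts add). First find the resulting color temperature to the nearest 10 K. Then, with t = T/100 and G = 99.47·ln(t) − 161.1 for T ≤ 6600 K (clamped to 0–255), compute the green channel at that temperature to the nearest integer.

228

M_in = 10⁶/9000 = 111.11; M_out = 111.11 + (+88) = 199.11.
T_out = 10⁶/199.11 = 5022.3 K → 5020 K; t = 50.2.
G = 99.47·ln 50.2 − 161.1 = 99.47·3.9160 − 161.1 = 228.426.
Rounded: 228.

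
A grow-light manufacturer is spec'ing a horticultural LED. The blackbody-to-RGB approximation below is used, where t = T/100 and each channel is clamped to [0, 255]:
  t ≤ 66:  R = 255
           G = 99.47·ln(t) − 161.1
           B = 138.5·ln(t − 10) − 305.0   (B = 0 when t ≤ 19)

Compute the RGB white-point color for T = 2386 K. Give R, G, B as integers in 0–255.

t = 2386/100 = 23.86; the t ≤ 66 branch applies.
R = 255 by definition for t ≤ 66.
G = 99.47·ln 23.86 − 161.1 = 99.47·3.1722 − 161.1 = 154.439.
B = 138.5·ln(23.86 − 10) − 305.0 = 138.5·ln 13.86 − 305.0 = 138.5·2.6290 − 305.0 = 59.117.
Rounded: (255, 154, 59).

R=255, G=154, B=59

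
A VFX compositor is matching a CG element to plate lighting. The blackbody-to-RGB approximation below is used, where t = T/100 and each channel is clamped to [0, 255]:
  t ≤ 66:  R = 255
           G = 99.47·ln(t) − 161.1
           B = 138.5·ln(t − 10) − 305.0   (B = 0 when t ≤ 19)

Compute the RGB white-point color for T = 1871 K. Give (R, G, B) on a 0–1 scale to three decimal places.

t = 1871/100 = 18.71; the t ≤ 66 branch applies.
R = 255 by definition for t ≤ 66.
G = 99.47·ln 18.71 − 161.1 = 99.47·2.9291 − 161.1 = 130.253.
t = 18.71 ≤ 19, so B = 0.
Dividing each by 255: (1.0000, 0.5108, 0.0000) → (1.000, 0.511, 0.000).

(1.000, 0.511, 0.000)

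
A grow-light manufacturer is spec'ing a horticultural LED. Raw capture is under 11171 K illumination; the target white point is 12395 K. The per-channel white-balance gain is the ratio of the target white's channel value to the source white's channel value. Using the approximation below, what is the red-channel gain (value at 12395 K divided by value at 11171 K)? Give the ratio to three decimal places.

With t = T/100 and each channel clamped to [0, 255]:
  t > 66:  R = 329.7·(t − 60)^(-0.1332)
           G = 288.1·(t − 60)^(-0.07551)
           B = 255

At 11171 K (t = 111.71):
  R = 329.7·(111.71 − 60)^(-0.1332) = 329.7·51.71^(-0.1332) = 329.7·0.59122 = 194.926.
At 12395 K (t = 123.95):
  R = 329.7·(123.95 − 60)^(-0.1332) = 329.7·63.95^(-0.1332) = 329.7·0.57473 = 189.488.
Gain = 189.488 / 194.926 = 0.9721 → 0.972.

0.972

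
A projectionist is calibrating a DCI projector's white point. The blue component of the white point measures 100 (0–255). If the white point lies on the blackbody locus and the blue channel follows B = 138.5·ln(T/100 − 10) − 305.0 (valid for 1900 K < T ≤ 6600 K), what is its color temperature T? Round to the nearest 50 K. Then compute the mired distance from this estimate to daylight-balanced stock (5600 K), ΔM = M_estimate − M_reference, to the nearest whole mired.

+172 mireds

ln(t − 10) = (100 + 305.0) / 138.5 = 2.9242.
t − 10 = e^2.9242 = 18.619, so t = 28.619.
T = 100·t = 2862 K → 2850 K to the nearest 50 K.
M_estimate = 10⁶/2850 = 350.88; M_reference = 10⁶/5600 = 178.57.
ΔM = 350.88 − 178.57 = 172.31 → +172 mireds.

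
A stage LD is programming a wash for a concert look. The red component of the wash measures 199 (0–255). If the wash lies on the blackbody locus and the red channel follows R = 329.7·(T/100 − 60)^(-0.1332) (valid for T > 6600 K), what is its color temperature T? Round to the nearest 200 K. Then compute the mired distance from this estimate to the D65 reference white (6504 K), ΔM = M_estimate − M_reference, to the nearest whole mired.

(t − 60)^(-0.1332) = 199/329.7 = 0.60358.
t − 60 = 0.60358^(1/-0.1332) = 0.60358^(-7.508) = 44.273, so t = 104.273.
T = 100·t = 10427 K → 10400 K to the nearest 200 K.
M_estimate = 10⁶/10400 = 96.15; M_reference = 10⁶/6504 = 153.75.
ΔM = 96.15 − 153.75 = -57.60 → -58 mireds.

-58 mireds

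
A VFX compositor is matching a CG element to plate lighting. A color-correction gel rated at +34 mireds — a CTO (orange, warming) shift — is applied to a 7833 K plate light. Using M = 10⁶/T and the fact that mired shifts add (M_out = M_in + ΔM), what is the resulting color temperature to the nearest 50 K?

6200 K

M_in = 10⁶/7833 = 127.67 mireds.
M_out = 127.67 + (+34) = 161.67 mireds.
T_out = 10⁶/161.67 = 6185.6 K → 6200 K.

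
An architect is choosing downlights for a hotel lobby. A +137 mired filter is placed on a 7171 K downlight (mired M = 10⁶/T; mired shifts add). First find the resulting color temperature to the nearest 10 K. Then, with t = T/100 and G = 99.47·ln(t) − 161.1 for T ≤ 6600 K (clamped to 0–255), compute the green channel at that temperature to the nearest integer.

M_in = 10⁶/7171 = 139.45; M_out = 139.45 + (+137) = 276.45.
T_out = 10⁶/276.45 = 3617.3 K → 3620 K; t = 36.2.
G = 99.47·ln 36.2 − 161.1 = 99.47·3.5891 − 161.1 = 195.904.
Rounded: 196.

196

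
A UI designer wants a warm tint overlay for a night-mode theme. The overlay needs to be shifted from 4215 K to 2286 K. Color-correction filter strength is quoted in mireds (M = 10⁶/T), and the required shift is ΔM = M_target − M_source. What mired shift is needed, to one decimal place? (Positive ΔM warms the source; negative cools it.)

+200.2 mireds

M_source = 10⁶/4215 = 237.248; M_target = 10⁶/2286 = 437.445.
ΔM = 437.445 − 237.248 = 200.197 → +200.2 mireds, a warming shift.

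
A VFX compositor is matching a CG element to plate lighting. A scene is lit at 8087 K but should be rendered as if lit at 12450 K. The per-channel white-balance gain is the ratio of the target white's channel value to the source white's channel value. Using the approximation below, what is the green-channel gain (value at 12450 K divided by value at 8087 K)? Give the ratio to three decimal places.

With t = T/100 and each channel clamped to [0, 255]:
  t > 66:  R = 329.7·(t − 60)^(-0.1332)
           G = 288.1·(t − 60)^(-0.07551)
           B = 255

At 8087 K (t = 80.87):
  G = 288.1·(80.87 − 60)^(-0.07551) = 288.1·20.87^(-0.07551) = 288.1·0.79499 = 229.037.
At 12450 K (t = 124.5):
  G = 288.1·(124.5 − 60)^(-0.07551) = 288.1·64.5^(-0.07551) = 288.1·0.73006 = 210.331.
Gain = 210.331 / 229.037 = 0.9183 → 0.918.

0.918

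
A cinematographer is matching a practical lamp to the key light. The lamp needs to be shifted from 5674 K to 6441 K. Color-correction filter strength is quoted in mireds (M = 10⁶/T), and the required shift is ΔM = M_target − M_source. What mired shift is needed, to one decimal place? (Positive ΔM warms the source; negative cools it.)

-21.0 mireds

M_source = 10⁶/5674 = 176.243; M_target = 10⁶/6441 = 155.255.
ΔM = 155.255 − 176.243 = -20.987 → -21.0 mireds, a cooling shift.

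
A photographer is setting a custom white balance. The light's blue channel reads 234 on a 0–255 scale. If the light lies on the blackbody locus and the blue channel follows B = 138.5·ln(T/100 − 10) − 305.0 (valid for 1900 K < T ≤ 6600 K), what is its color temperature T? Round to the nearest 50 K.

ln(t − 10) = (234 + 305.0) / 138.5 = 3.8917.
t − 10 = e^3.8917 = 48.994, so t = 58.994.
T = 100·t = 5899 K → 5900 K to the nearest 50 K.

5900 K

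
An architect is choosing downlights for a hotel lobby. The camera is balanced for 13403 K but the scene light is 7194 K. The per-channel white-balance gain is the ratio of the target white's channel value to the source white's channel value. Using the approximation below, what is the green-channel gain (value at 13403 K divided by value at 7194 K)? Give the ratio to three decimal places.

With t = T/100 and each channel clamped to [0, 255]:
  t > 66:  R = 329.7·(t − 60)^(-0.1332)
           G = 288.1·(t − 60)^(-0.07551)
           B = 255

0.871

At 7194 K (t = 71.94):
  G = 288.1·(71.94 − 60)^(-0.07551) = 288.1·11.94^(-0.07551) = 288.1·0.82923 = 238.901.
At 13403 K (t = 134.03):
  G = 288.1·(134.03 − 60)^(-0.07551) = 288.1·74.03^(-0.07551) = 288.1·0.72251 = 208.154.
Gain = 208.154 / 238.901 = 0.8713 → 0.871.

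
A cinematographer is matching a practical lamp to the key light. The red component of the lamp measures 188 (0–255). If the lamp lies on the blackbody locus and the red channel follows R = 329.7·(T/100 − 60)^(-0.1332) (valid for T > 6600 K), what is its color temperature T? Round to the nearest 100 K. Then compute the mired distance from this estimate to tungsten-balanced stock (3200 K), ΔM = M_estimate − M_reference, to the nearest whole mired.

(t − 60)^(-0.1332) = 188/329.7 = 0.57022.
t − 60 = 0.57022^(1/-0.1332) = 0.57022^(-7.508) = 67.848, so t = 127.848.
T = 100·t = 12785 K → 12800 K to the nearest 100 K.
M_estimate = 10⁶/12800 = 78.12; M_reference = 10⁶/3200 = 312.50.
ΔM = 78.12 − 312.50 = -234.38 → -234 mireds.

-234 mireds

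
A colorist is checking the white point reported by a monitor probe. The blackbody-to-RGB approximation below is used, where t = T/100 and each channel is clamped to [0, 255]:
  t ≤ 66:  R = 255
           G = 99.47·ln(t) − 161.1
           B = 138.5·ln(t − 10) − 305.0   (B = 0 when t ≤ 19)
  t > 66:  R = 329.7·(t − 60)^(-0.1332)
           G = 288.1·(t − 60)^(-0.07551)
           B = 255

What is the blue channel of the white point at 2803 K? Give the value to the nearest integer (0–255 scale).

96

t = 2803/100 = 28.03; the t ≤ 66 branch applies.
B = 138.5·ln(28.03 − 10) − 305.0 = 138.5·ln 18.03 − 305.0 = 138.5·2.8920 − 305.0 = 95.547.
Rounded: 96.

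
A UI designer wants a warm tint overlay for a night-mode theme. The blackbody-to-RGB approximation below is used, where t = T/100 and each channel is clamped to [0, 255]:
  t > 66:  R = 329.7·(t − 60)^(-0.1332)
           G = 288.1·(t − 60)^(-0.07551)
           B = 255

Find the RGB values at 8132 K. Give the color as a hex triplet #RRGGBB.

#DBE5FF

t = 8132/100 = 81.32; the t > 66 branch applies.
R = 329.7·(81.32 − 60)^(-0.1332) = 329.7·21.32^(-0.1332) = 329.7·0.66528 = 219.343.
G = 288.1·(81.32 − 60)^(-0.07551) = 288.1·21.32^(-0.07551) = 288.1·0.79371 = 228.669.
B = 255 by definition for t > 66.
Rounded: (219, 229, 255).
In hex: #DBE5FF.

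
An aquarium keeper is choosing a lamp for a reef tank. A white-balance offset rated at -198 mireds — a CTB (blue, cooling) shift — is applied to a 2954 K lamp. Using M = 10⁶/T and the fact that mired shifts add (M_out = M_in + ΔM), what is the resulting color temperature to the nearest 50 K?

M_in = 10⁶/2954 = 338.52 mireds.
M_out = 338.52 + (-198) = 140.52 mireds.
T_out = 10⁶/140.52 = 7116.2 K → 7100 K.

7100 K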